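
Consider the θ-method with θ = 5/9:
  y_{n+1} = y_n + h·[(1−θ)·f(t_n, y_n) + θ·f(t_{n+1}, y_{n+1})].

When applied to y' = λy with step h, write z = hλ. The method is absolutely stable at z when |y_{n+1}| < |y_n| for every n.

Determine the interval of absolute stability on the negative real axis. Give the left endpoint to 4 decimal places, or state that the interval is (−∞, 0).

Test eqn y'=λy, z=hλ:
  y_{n+1} = y_n + z·[4/9·y_n + 5/9·y_{n+1}] ⇒ (1 − 5/9z)y_{n+1} = (1 + 4/9z)y_n
  ⇒ R(z) = (1 + 4/9z)/(1 − 5/9z).

Find x<0 with |R(x)|<1.
x=-0.37: |R|=0.6931
x=-2: |R|=0.0526
x=-10: |R|=0.5254
x=-100: |R|=0.7682
θ=5/9≥1/2 ⇒ |1+4/9x|<|1−5/9x| ∀x<0 ⇒ interval (−∞,0).

unbounded; (−∞, 0).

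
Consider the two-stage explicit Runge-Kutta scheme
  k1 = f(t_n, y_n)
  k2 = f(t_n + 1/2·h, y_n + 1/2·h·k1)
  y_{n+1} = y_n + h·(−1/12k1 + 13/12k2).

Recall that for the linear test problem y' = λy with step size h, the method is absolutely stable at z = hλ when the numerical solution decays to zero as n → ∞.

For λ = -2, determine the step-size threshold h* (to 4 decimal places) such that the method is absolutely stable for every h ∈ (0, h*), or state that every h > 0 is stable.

Test eqn y'=λy, z=hλ:
  k1=λy_n ⇒ h·k1=z·y_n;  k2=λ(1+1/2z)y_n ⇒ h·k2=z(1+1/2z)y_n
  y_{n+1}/y_n = 1 − 1/12z + 13/12z(1+1/2z) = 1 + z + 13/24z²
  Hence R(z) = 1 + z + 13/24z².

Find x<0 with |R(x)|<1.
x=-1.73: |R|=0.8912
R=1: x+13/24x²=0 ⇒ x=−24/13=-1.8462; min R=1−1/(4·13/24)=0.5385>−1
Confirm numerically:
  x=-1.288: |R|=0.61059 <1
  x=-1.199: |R|=0.57970 <1
  x=-0.874: |R|=0.53977 <1
  x=-2.293: |R|=1.55500 >1
  x=-1.870: |R|=1.02415 >1
So |R|<1 on (-1.8462, 0).

(-1.8462,0); λ=-2 ⇒ h* = (24/13)/2 = 0.9231.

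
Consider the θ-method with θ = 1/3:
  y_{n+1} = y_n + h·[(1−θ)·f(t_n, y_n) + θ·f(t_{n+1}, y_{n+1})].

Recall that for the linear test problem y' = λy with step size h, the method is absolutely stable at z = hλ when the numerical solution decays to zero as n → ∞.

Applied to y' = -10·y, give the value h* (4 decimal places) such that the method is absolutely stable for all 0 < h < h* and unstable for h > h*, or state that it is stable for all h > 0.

Test eqn y'=λy, z=hλ:
  y_{n+1} = y_n + z·[2/3·y_n + 1/3·y_{n+1}] ⇒ (1 − 1/3z)y_{n+1} = (1 + 2/3z)y_n
  R(z) = (1 + 2/3z)/(1 − 1/3z).

Find x<0 with |R(x)|<1.
x=-1.27: |R|=0.1077
R=−1: 1+2/3x = −1+1/3x ⇒ -1/3x=2 ⇒ x=2/(-1/3)=-6.0000
Confirm numerically:
  x=-5.539: |R|=0.94601 <1
  x=-4.765: |R|=0.84095 <1
  x=-4.432: |R|=0.78902 <1
  x=-2.676: |R|=0.41438 <1
  x=-6.591: |R|=1.06162 >1
  x=-6.459: |R|=1.04853 >1
So |R|<1 on (-6.0000, 0).

(-6.0000,0); λ=-10 ⇒ h* = (6)/10 = 0.6000.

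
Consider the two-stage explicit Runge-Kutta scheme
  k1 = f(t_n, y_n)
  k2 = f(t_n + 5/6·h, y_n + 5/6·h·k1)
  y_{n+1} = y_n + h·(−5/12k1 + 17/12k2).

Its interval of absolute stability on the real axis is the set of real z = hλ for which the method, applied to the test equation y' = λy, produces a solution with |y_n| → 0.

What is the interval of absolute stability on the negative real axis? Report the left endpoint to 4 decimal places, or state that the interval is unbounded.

Test eqn y'=λy, z=hλ:
  k1=λy_n ⇒ h·k1=z·y_n;  k2=λ(1+5/6z)y_n ⇒ h·k2=z(1+5/6z)y_n
  y_{n+1}/y_n = 1 − 5/12z + 17/12z(1+5/6z) = 1 + z + 85/72z²
  R(z) = 1 + z + 85/72z².

Boundary: |R(x)|=1, x<0.
x=-0.84: |R|=0.9930
R=1: x+85/72x²=0 ⇒ x=−72/85=-0.8471; min R=1−1/(4·85/72)=0.7882>−1
Confirm numerically:
  x=-0.665: |R|=0.85707 <1
  x=-0.522: |R|=0.79968 <1
  x=-0.441: |R|=0.78860 <1
  x=-1.310: |R|=1.71595 >1
  x=-1.076: |R|=1.29082 >1
So |R|<1 on (-0.8471, 0).

(-0.8471, 0).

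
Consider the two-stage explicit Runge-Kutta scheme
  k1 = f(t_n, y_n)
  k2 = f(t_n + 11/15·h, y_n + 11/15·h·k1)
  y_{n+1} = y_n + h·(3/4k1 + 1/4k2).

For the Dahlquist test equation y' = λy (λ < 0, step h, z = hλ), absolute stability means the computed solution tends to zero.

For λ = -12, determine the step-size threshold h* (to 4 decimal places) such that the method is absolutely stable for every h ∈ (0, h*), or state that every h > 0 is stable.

Set f=λy, z=hλ:
  k1=λy_n ⇒ h·k1=z·y_n;  k2=λ(1+11/15z)y_n ⇒ h·k2=z(1+11/15z)y_n
  y_{n+1}/y_n = 1 + 3/4z + 1/4z(1+11/15z) = 1 + z + 11/60z²
  Hence R(z) = 1 + z + 11/60z².

Find x<0 with |R(x)|<1.
x=-0.42: |R|=0.6123
R=1: x+11/60x²=0 ⇒ x=−60/11=-5.4545; min R=1−1/(4·11/60)=-0.3636>−1
Confirm numerically:
  x=-3.175: |R|=0.32689 <1
  x=-2.929: |R|=0.35618 <1
  x=-2.464: |R|=0.35093 <1
  x=-5.779: |R|=1.34375 >1
  x=-5.601: |R|=1.15039 >1
  x=-5.542: |R|=1.08886 >1
So |R|<1 on (-5.4545, 0).

(-5.4545,0); λ=-12 ⇒ h* = (60/11)/12 = 0.4545.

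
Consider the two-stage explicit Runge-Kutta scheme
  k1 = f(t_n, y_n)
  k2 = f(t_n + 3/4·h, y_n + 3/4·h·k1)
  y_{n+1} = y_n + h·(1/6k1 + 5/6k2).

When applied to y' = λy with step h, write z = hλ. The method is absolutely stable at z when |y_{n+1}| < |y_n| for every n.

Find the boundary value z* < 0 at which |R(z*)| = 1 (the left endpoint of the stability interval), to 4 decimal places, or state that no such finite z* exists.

left endpoint -1.6000.

With y'=λy (z=hλ):
  k1=λy_n ⇒ h·k1=z·y_n;  k2=λ(1+3/4z)y_n ⇒ h·k2=z(1+3/4z)y_n
  y_{n+1}/y_n = 1 + 1/6z + 5/6z(1+3/4z) = 1 + z + 5/8z²
  R(z) = 1 + z + 5/8z².

Need |R(x)|<1, x<0.
x=-1.15: |R|=0.6766
R=1: x+5/8x²=0 ⇒ x=−8/5=-1.6000; min R=1−1/(4·5/8)=0.6000>−1
Confirm numerically:
  x=-1.518: |R|=0.92220 <1
  x=-1.224: |R|=0.71236 <1
  x=-0.981: |R|=0.62048 <1
  x=-2.105: |R|=1.66439 >1
  x=-1.742: |R|=1.15460 >1
Stable set (-1.6000, 0).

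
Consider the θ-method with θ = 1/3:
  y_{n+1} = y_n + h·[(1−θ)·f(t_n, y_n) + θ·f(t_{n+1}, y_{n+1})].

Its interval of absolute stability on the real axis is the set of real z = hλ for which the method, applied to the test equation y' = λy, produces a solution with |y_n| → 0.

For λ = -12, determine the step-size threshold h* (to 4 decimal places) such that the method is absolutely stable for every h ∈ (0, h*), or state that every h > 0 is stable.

Test eqn y'=λy, z=hλ:
  y_{n+1} = y_n + z·[2/3·y_n + 1/3·y_{n+1}] ⇒ (1 − 1/3z)y_{n+1} = (1 + 2/3z)y_n
  Hence R(z) = (1 + 2/3z)/(1 − 1/3z).

Solve |R(x)|<1 on ℝ⁻.
x=-1.63: |R|=0.0562
R=−1: 1+2/3x = −1+1/3x ⇒ -1/3x=2 ⇒ x=2/(-1/3)=-6.0000
Confirm numerically:
  x=-4.984: |R|=0.87275 <1
  x=-4.611: |R|=0.81750 <1
  x=-4.525: |R|=0.80399 <1
  x=-6.525: |R|=1.05512 >1
  x=-6.496: |R|=1.05223 >1
  x=-6.340: |R|=1.03640 >1
So |R|<1 on (-6.0000, 0).

(-6.0000,0); λ=-12 ⇒ h* = (6)/12 = 0.5000.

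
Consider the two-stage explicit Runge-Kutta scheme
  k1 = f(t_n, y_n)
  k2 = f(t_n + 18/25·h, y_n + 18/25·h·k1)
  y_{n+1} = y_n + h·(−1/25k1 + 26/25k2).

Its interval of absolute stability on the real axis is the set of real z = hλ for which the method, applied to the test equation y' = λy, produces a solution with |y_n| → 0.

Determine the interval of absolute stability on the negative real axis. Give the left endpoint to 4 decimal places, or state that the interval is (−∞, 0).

Test eqn y'=λy, z=hλ:
  k1=λy_n ⇒ h·k1=z·y_n;  k2=λ(1+18/25z)y_n ⇒ h·k2=z(1+18/25z)y_n
  y_{n+1}/y_n = 1 − 1/25z + 26/25z(1+18/25z) = 1 + z + 468/625z²
  ⇒ R(z) = 1 + z + 468/625z².

Solve |R(x)|<1 on ℝ⁻.
x=-1.12: |R|=0.8193
R=1: x+468/625x²=0 ⇒ x=−625/468=-1.3355; min R=1−1/(4·468/625)=0.6661>−1
Confirm numerically:
  x=-0.948: |R|=0.72495 <1
  x=-0.940: |R|=0.72164 <1
  x=-0.874: |R|=0.69799 <1
  x=-0.677: |R|=0.66620 <1
  x=-1.910: |R|=1.82170 >1
  x=-1.505: |R|=1.19105 >1
  x=-1.480: |R|=1.16017 >1
Interval (-1.3355, 0).

z∈(-1.3355,0).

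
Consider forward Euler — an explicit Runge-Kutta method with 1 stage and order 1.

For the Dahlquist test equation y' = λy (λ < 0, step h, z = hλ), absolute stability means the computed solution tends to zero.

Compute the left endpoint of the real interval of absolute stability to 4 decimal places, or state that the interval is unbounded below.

left endpoint -2.0000.

With y'=λy (z=hλ):
  order 1, 1-stage ⇒ R(z)=1+z
  (e.g. R(-1.44)=-0.44000, |R|=0.44000)

Need |R(x)|<1, x<0.
x=-1.44: |R|=0.4400
|R(-1.17)|=0.1700 |R(-1.1)|=0.1000 |R(-1.08)|=0.0800
Bisect:
  x_lo=-2.3191 |R|=1.3191  x_hi=-0.1003 |R|=0.8997
  mid=-1.20973 |R|=0.20973 →hi
  mid=-1.76444 |R|=0.76444 →hi
  mid=-2.04179 |R|=1.04179 →lo
  mid=-1.90312 |R|=0.90312 →hi
  mid=-1.97246 |R|=0.97246 →hi
  mid=-2.00713 |R|=1.00713 →lo
  mid=-1.98979 |R|=0.98979 →hi
  ...
  [-2.00008,-1.99995] ⇒ x*=-2.0000
Stable set (-2.0000, 0).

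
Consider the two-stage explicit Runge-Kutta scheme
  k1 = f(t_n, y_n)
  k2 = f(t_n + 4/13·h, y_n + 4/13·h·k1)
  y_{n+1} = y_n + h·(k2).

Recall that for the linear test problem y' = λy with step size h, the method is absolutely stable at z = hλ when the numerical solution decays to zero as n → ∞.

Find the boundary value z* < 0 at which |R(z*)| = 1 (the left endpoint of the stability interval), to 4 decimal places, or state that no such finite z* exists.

z* = -3.2500.

With y'=λy (z=hλ):
  k1=λy_n ⇒ h·k1=z·y_n;  k2=λ(1+4/13z)y_n ⇒ h·k2=z(1+4/13z)y_n
  y_{n+1}/y_n = 1 + z(1+4/13z) = 1 + z + 4/13z²
  Hence R(z) = 1 + z + 4/13z².

Boundary: |R(x)|=1, x<0.
x=-0.89: |R|=0.3537
R=1: x+4/13x²=0 ⇒ x=−13/4=-3.2500; min R=1−1/(4·4/13)=0.1875>−1
Confirm numerically:
  x=-2.456: |R|=0.39998 <1
  x=-2.106: |R|=0.25869 <1
  x=-1.919: |R|=0.21410 <1
  x=-3.726: |R|=1.54572 >1
  x=-3.303: |R|=1.05386 >1
  x=-3.298: |R|=1.04871 >1
Interval (-3.2500, 0).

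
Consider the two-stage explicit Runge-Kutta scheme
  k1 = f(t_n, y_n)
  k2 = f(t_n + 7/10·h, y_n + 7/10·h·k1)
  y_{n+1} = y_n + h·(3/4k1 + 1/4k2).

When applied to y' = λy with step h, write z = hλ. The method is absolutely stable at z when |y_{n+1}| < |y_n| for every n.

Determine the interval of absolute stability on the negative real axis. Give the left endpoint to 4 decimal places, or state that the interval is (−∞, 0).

Set f=λy, z=hλ:
  k1=λy_n ⇒ h·k1=z·y_n;  k2=λ(1+7/10z)y_n ⇒ h·k2=z(1+7/10z)y_n
  y_{n+1}/y_n = 1 + 3/4z + 1/4z(1+7/10z) = 1 + z + 7/40z²
  R(z) = 1 + z + 7/40z².

Need |R(x)|<1, x<0.
x=-1.76: |R|=0.2179
R=1: x+7/40x²=0 ⇒ x=−40/7=-5.7143; min R=1−1/(4·7/40)=-0.4286>−1
Confirm numerically:
  x=-5.449: |R|=0.74703 <1
  x=-4.706: |R|=0.16963 <1
  x=-3.188: |R|=0.40941 <1
  x=-6.155: |R|=1.47470 >1
  x=-5.953: |R|=1.24869 >1
Interval (-5.7143, 0).

(-5.7143, 0).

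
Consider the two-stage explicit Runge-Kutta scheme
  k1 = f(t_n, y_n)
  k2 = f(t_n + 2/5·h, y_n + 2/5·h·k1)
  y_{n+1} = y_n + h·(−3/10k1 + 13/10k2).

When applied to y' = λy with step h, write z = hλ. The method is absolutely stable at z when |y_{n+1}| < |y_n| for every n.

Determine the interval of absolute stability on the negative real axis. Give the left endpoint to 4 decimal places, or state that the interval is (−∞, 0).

(-1.9231, 0).

Set f=λy, z=hλ:
  k1=λy_n ⇒ h·k1=z·y_n;  k2=λ(1+2/5z)y_n ⇒ h·k2=z(1+2/5z)y_n
  y_{n+1}/y_n = 1 − 3/10z + 13/10z(1+2/5z) = 1 + z + 13/25z²
  Hence R(z) = 1 + z + 13/25z².

Find x<0 with |R(x)|<1.
x=-1.57: |R|=0.7117
R=1: x+13/25x²=0 ⇒ x=−25/13=-1.9231; min R=1−1/(4·13/25)=0.5192>−1
Confirm numerically:
  x=-1.782: |R|=0.86927 <1
  x=-1.708: |R|=0.80898 <1
  x=-1.179: |R|=0.54382 <1
  x=-2.301: |R|=1.45219 >1
  x=-2.287: |R|=1.43279 >1
  x=-2.101: |R|=1.19438 >1
So |R|<1 on (-1.9231, 0).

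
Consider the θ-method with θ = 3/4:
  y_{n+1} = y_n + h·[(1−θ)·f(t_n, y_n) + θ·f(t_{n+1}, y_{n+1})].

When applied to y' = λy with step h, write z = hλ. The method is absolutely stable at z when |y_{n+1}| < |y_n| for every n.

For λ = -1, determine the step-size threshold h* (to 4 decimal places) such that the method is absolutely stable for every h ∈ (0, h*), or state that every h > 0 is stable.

Set f=λy, z=hλ:
  y_{n+1} = y_n + z·[1/4·y_n + 3/4·y_{n+1}] ⇒ (1 − 3/4z)y_{n+1} = (1 + 1/4z)y_n
  R(z) = (1 + 1/4z)/(1 − 3/4z).

Find x<0 with |R(x)|<1.
x=-1.11: |R|=0.3943
x=-2: |R|=0.2000
x=-10: |R|=0.1765
x=-100: |R|=0.3158
θ=3/4≥1/2 ⇒ |1+1/4x|<|1−3/4x| ∀x<0 ⇒ interval (−∞,0).

unbounded; (−∞, 0). Any h>0 works for λ=-1.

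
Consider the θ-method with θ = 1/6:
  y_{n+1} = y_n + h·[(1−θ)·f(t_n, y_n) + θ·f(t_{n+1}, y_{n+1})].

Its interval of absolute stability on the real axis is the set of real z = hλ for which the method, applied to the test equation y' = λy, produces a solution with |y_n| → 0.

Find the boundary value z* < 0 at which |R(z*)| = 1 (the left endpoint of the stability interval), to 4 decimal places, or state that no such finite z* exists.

z* = -3.0000.

With y'=λy (z=hλ):
  y_{n+1} = y_n + z·[5/6·y_n + 1/6·y_{n+1}] ⇒ (1 − 1/6z)y_{n+1} = (1 + 5/6z)y_n
  so R(z) = (1 + 5/6z)/(1 − 1/6z).

Solve |R(x)|<1 on ℝ⁻.
x=-0.47: |R|=0.5641
R=−1: 1+5/6x = −1+1/6x ⇒ -2/3x=2 ⇒ x=2/(-2/3)=-3.0000
Confirm numerically:
  x=-2.071: |R|=0.53959 <1
  x=-2.068: |R|=0.53793 <1
  x=-1.742: |R|=0.35004 <1
  x=-1.597: |R|=0.26129 <1
  x=-3.543: |R|=1.22760 >1
  x=-3.344: |R|=1.14726 >1
Stable set (-3.0000, 0).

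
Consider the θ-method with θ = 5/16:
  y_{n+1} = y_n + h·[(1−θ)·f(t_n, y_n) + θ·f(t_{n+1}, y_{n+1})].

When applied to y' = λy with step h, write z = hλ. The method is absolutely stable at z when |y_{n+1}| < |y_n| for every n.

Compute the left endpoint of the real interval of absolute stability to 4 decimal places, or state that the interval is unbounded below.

z* = -5.3333.

Test eqn y'=λy, z=hλ:
  y_{n+1} = y_n + z·[11/16·y_n + 5/16·y_{n+1}] ⇒ (1 − 5/16z)y_{n+1} = (1 + 11/16z)y_n
  Hence R(z) = (1 + 11/16z)/(1 − 5/16z).

Solve |R(x)|<1 on ℝ⁻.
x=-0.57: |R|=0.5162
R=−1: 1+11/16x = −1+5/16x ⇒ -3/8x=2 ⇒ x=2/(-3/8)=-5.3333
Confirm numerically:
  x=-4.340: |R|=0.84191 <1
  x=-3.699: |R|=0.71573 <1
  x=-2.732: |R|=0.47377 <1
  x=-5.728: |R|=1.05305 >1
  x=-5.653: |R|=1.04333 >1
Stable set (-5.3333, 0).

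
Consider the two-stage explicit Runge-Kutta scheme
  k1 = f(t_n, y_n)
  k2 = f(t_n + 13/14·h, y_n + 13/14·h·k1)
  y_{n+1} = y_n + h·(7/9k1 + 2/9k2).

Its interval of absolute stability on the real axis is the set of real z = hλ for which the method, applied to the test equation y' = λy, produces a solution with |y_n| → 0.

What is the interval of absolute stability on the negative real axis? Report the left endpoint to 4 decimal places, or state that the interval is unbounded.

(-4.8462, 0).

Test eqn y'=λy, z=hλ:
  k1=λy_n ⇒ h·k1=z·y_n;  k2=λ(1+13/14z)y_n ⇒ h·k2=z(1+13/14z)y_n
  y_{n+1}/y_n = 1 + 7/9z + 2/9z(1+13/14z) = 1 + z + 13/63z²
  Hence R(z) = 1 + z + 13/63z².

Boundary: |R(x)|=1, x<0.
x=-1.16: |R|=0.1177
R=1: x+13/63x²=0 ⇒ x=−63/13=-4.8462; min R=1−1/(4·13/63)=-0.2115>−1
Confirm numerically:
  x=-4.648: |R|=0.80995 <1
  x=-3.451: |R|=0.00650 <1
  x=-2.934: |R|=0.15767 <1
  x=-5.376: |R|=1.58778 >1
  x=-4.987: |R|=1.14494 >1
So |R|<1 on (-4.8462, 0).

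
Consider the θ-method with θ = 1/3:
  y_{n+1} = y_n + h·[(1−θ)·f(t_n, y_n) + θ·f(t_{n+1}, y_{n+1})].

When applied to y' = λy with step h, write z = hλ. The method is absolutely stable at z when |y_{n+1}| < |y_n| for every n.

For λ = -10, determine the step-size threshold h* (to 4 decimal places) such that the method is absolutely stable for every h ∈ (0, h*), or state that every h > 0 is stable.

On y'=λy, z=hλ:
  y_{n+1} = y_n + z·[2/3·y_n + 1/3·y_{n+1}] ⇒ (1 − 1/3z)y_{n+1} = (1 + 2/3z)y_n
  ⇒ R(z) = (1 + 2/3z)/(1 − 1/3z).

Need |R(x)|<1, x<0.
x=-1.52: |R|=0.0088
R=−1: 1+2/3x = −1+1/3x ⇒ -1/3x=2 ⇒ x=2/(-1/3)=-6.0000
Confirm numerically:
  x=-3.677: |R|=0.65209 <1
  x=-3.197: |R|=0.54768 <1
  x=-2.650: |R|=0.40708 <1
  x=-6.327: |R|=1.03506 >1
  x=-6.238: |R|=1.02576 >1
  x=-6.151: |R|=1.01650 >1
Stable set (-6.0000, 0).

(-6.0000,0); λ=-10 ⇒ h* = (6)/10 = 0.6000.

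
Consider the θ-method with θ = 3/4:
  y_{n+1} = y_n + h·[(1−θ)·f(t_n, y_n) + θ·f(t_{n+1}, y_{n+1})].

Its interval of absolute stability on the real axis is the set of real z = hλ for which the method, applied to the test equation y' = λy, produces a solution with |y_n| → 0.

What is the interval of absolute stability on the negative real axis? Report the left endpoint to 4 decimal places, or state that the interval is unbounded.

On y'=λy, z=hλ:
  y_{n+1} = y_n + z·[1/4·y_n + 3/4·y_{n+1}] ⇒ (1 − 3/4z)y_{n+1} = (1 + 1/4z)y_n
  so R(z) = (1 + 1/4z)/(1 − 3/4z).

Solve |R(x)|<1 on ℝ⁻.
x=-1.41: |R|=0.3147
x=-2: |R|=0.2000
x=-10: |R|=0.1765
x=-100: |R|=0.3158
θ=3/4≥1/2 ⇒ |1+1/4x|<|1−3/4x| ∀x<0 ⇒ interval (−∞,0).

interval (−∞, 0).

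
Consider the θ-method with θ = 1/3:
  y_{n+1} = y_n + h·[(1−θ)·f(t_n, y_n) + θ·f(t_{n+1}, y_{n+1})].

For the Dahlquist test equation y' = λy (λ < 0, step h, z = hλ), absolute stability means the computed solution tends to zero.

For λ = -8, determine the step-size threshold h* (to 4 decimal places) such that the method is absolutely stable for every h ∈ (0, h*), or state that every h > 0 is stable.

Test eqn y'=λy, z=hλ:
  y_{n+1} = y_n + z·[2/3·y_n + 1/3·y_{n+1}] ⇒ (1 − 1/3z)y_{n+1} = (1 + 2/3z)y_n
  R(z) = (1 + 2/3z)/(1 − 1/3z).

Find x<0 with |R(x)|<1.
x=-1.1: |R|=0.1951
R=−1: 1+2/3x = −1+1/3x ⇒ -1/3x=2 ⇒ x=2/(-1/3)=-6.0000
Confirm numerically:
  x=-5.061: |R|=0.88351 <1
  x=-4.927: |R|=0.86464 <1
  x=-3.468: |R|=0.60853 <1
  x=-2.750: |R|=0.43478 <1
  x=-6.576: |R|=1.06015 >1
  x=-6.271: |R|=1.02923 >1
So |R|<1 on (-6.0000, 0).

(-6.0000,0); λ=-8 ⇒ h* = (6)/8 = 0.7500.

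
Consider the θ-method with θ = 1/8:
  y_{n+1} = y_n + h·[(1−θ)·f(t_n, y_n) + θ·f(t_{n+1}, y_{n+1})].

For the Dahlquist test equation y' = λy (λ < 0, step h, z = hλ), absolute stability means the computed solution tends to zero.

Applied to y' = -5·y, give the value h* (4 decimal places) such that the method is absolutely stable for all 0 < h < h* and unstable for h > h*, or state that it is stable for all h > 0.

(-2.6667,0); λ=-5 ⇒ h* = (8/3)/5 = 0.5333.

Test eqn y'=λy, z=hλ:
  y_{n+1} = y_n + z·[7/8·y_n + 1/8·y_{n+1}] ⇒ (1 − 1/8z)y_{n+1} = (1 + 7/8z)y_n
  Hence R(z) = (1 + 7/8z)/(1 − 1/8z).

Need |R(x)|<1, x<0.
x=-0.86: |R|=0.2235
R=−1: 1+7/8x = −1+1/8x ⇒ -3/4x=2 ⇒ x=2/(-3/4)=-2.6667
Confirm numerically:
  x=-2.559: |R|=0.93882 <1
  x=-2.173: |R|=0.70884 <1
  x=-1.662: |R|=0.37611 <1
  x=-1.285: |R|=0.10716 <1
  x=-3.187: |R|=1.27907 >1
  x=-3.024: |R|=1.19448 >1
  x=-2.962: |R|=1.16165 >1
Interval (-2.6667, 0).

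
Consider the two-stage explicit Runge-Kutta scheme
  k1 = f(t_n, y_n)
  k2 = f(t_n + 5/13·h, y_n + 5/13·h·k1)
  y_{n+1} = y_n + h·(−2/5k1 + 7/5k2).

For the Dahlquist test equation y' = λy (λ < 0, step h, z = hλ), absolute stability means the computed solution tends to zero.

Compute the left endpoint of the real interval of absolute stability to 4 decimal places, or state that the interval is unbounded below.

left endpoint -1.8571.

Set f=λy, z=hλ:
  k1=λy_n ⇒ h·k1=z·y_n;  k2=λ(1+5/13z)y_n ⇒ h·k2=z(1+5/13z)y_n
  y_{n+1}/y_n = 1 − 2/5z + 7/5z(1+5/13z) = 1 + z + 7/13z²
  Hence R(z) = 1 + z + 7/13z².

Need |R(x)|<1, x<0.
x=-0.72: |R|=0.5591
R=1: x+7/13x²=0 ⇒ x=−13/7=-1.8571; min R=1−1/(4·7/13)=0.5357>−1
Confirm numerically:
  x=-1.346: |R|=0.62954 <1
  x=-1.221: |R|=0.58176 <1
  x=-1.000: |R|=0.53846 <1
  x=-0.776: |R|=0.54825 <1
  x=-2.302: |R|=1.55142 >1
  x=-2.284: |R|=1.52497 >1
Stable set (-1.8571, 0).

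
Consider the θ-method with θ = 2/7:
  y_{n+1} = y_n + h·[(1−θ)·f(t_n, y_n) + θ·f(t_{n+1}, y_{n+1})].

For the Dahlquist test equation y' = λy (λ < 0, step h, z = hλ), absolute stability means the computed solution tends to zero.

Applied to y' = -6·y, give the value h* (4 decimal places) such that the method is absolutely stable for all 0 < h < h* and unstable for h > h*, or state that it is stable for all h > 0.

Test eqn y'=λy, z=hλ:
  y_{n+1} = y_n + z·[5/7·y_n + 2/7·y_{n+1}] ⇒ (1 − 2/7z)y_{n+1} = (1 + 5/7z)y_n
  ⇒ R(z) = (1 + 5/7z)/(1 − 2/7z).

Find x<0 with |R(x)|<1.
x=-0.82: |R|=0.3356
R=−1: 1+5/7x = −1+2/7x ⇒ -3/7x=2 ⇒ x=2/(-3/7)=-4.6667
Confirm numerically:
  x=-4.590: |R|=0.98578 <1
  x=-2.947: |R|=0.59989 <1
  x=-2.151: |R|=0.33224 <1
  x=-5.238: |R|=1.09808 >1
  x=-5.220: |R|=1.09518 >1
  x=-5.048: |R|=1.06692 >1
So |R|<1 on (-4.6667, 0).

(-4.6667,0); λ=-6 ⇒ h* = (14/3)/6 = 0.7778.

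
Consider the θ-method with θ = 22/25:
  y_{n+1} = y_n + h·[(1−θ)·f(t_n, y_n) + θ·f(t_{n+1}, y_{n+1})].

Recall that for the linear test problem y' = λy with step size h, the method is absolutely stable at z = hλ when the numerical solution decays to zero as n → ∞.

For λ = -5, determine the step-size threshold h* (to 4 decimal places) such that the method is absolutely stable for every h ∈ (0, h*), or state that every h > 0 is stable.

(−∞, 0) — no finite endpoint. Any h>0 works for λ=-5.

With y'=λy (z=hλ):
  y_{n+1} = y_n + z·[3/25·y_n + 22/25·y_{n+1}] ⇒ (1 − 22/25z)y_{n+1} = (1 + 3/25z)y_n
  so R(z) = (1 + 3/25z)/(1 − 22/25z).

Solve |R(x)|<1 on ℝ⁻.
x=-0.43: |R|=0.6880
x=-2: |R|=0.2754
x=-10: |R|=0.0204
x=-100: |R|=0.1236
θ=22/25≥1/2 ⇒ |1+3/25x|<|1−22/25x| ∀x<0 ⇒ interval (−∞,0).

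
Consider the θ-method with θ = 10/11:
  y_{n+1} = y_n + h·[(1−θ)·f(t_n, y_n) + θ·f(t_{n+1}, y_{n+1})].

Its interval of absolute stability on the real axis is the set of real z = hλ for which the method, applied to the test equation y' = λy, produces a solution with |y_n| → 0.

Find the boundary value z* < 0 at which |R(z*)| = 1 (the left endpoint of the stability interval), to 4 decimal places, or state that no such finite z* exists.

(−∞, 0) — no finite endpoint.

Test eqn y'=λy, z=hλ:
  y_{n+1} = y_n + z·[1/11·y_n + 10/11·y_{n+1}] ⇒ (1 − 10/11z)y_{n+1} = (1 + 1/11z)y_n
  ⇒ R(z) = (1 + 1/11z)/(1 − 10/11z).

Find x<0 with |R(x)|<1.
x=-1.71: |R|=0.3306
x=-2: |R|=0.2903
x=-10: |R|=0.0090
x=-100: |R|=0.0880
θ=10/11≥1/2 ⇒ |1+1/11x|<|1−10/11x| ∀x<0 ⇒ interval (−∞,0).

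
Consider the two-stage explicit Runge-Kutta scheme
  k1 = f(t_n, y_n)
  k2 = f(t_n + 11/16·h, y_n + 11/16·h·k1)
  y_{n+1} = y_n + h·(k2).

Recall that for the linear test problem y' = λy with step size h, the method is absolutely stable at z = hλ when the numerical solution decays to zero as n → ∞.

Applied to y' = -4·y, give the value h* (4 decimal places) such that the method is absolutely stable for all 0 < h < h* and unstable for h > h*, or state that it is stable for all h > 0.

Test eqn y'=λy, z=hλ:
  k1=λy_n ⇒ h·k1=z·y_n;  k2=λ(1+11/16z)y_n ⇒ h·k2=z(1+11/16z)y_n
  y_{n+1}/y_n = 1 + z(1+11/16z) = 1 + z + 11/16z²
  R(z) = 1 + z + 11/16z².

Find x<0 with |R(x)|<1.
x=-1.66: |R|=1.2345
R=1: x+11/16x²=0 ⇒ x=−16/11=-1.4545; min R=1−1/(4·11/16)=0.6364>−1
Confirm numerically:
  x=-1.198: |R|=0.78870 <1
  x=-0.912: |R|=0.65982 <1
  x=-0.830: |R|=0.64362 <1
  x=-1.800: |R|=1.42750 >1
  x=-1.697: |R|=1.28287 >1
  x=-1.498: |R|=1.04475 >1
Stable set (-1.4545, 0).

(-1.4545,0); λ=-4 ⇒ h* = (16/11)/4 = 0.3636.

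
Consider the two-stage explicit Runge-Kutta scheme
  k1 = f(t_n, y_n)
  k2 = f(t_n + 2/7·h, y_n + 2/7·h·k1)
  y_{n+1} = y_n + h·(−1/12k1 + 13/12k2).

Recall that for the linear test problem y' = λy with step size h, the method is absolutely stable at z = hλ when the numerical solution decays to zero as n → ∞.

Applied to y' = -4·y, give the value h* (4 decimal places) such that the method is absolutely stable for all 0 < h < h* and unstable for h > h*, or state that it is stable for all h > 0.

(-3.2308,0); λ=-4 ⇒ h* = (42/13)/4 = 0.8077.

With y'=λy (z=hλ):
  k1=λy_n ⇒ h·k1=z·y_n;  k2=λ(1+2/7z)y_n ⇒ h·k2=z(1+2/7z)y_n
  y_{n+1}/y_n = 1 − 1/12z + 13/12z(1+2/7z) = 1 + z + 13/42z²
  Hence R(z) = 1 + z + 13/42z².

Need |R(x)|<1, x<0.
x=-1.67: |R|=0.1932
R=1: x+13/42x²=0 ⇒ x=−42/13=-3.2308; min R=1−1/(4·13/42)=0.1923>−1
Confirm numerically:
  x=-2.294: |R|=0.33485 <1
  x=-2.243: |R|=0.31423 <1
  x=-2.018: |R|=0.24248 <1
  x=-3.548: |R|=1.34838 >1
  x=-3.450: |R|=1.23411 >1
  x=-3.319: |R|=1.09064 >1
Stable set (-3.2308, 0).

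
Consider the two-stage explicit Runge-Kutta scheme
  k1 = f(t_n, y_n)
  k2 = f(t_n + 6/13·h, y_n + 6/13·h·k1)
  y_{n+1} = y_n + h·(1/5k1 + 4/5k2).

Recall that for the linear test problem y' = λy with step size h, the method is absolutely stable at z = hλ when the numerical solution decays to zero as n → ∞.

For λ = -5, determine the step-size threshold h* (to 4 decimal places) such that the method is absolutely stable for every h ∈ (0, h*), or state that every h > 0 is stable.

With y'=λy (z=hλ):
  k1=λy_n ⇒ h·k1=z·y_n;  k2=λ(1+6/13z)y_n ⇒ h·k2=z(1+6/13z)y_n
  y_{n+1}/y_n = 1 + 1/5z + 4/5z(1+6/13z) = 1 + z + 24/65z²
  so R(z) = 1 + z + 24/65z².

Solve |R(x)|<1 on ℝ⁻.
x=-1.25: |R|=0.3269
R=1: x+24/65x²=0 ⇒ x=−65/24=-2.7083; min R=1−1/(4·24/65)=0.3229>−1
Confirm numerically:
  x=-2.620: |R|=0.91455 <1
  x=-2.527: |R|=0.83081 <1
  x=-2.216: |R|=0.59717 <1
  x=-1.238: |R|=0.32790 <1
  x=-2.981: |R|=1.30012 >1
  x=-2.872: |R|=1.17356 >1
  x=-2.762: |R|=1.05473 >1
Interval (-2.7083, 0).

(-2.7083,0); λ=-5 ⇒ h* = (65/24)/5 = 0.5417.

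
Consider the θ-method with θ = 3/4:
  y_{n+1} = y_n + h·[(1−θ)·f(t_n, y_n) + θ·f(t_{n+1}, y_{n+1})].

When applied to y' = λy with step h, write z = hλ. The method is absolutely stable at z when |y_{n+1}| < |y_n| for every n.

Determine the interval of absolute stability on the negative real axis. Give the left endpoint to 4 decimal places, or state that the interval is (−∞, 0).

interval (−∞, 0).

Test eqn y'=λy, z=hλ:
  y_{n+1} = y_n + z·[1/4·y_n + 3/4·y_{n+1}] ⇒ (1 − 3/4z)y_{n+1} = (1 + 1/4z)y_n
  so R(z) = (1 + 1/4z)/(1 − 3/4z).

Find x<0 with |R(x)|<1.
x=-0.77: |R|=0.5119
x=-2: |R|=0.2000
x=-10: |R|=0.1765
x=-100: |R|=0.3158
θ=3/4≥1/2 ⇒ |1+1/4x|<|1−3/4x| ∀x<0 ⇒ interval (−∞,0).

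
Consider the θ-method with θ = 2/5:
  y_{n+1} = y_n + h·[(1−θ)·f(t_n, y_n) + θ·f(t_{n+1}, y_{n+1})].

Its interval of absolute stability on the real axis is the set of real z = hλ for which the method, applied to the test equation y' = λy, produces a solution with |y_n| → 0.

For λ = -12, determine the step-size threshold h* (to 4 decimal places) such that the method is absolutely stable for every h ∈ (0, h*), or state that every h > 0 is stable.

(-10.0000,0); λ=-12 ⇒ h* = (10)/12 = 0.8333.

With y'=λy (z=hλ):
  y_{n+1} = y_n + z·[3/5·y_n + 2/5·y_{n+1}] ⇒ (1 − 2/5z)y_{n+1} = (1 + 3/5z)y_n
  R(z) = (1 + 3/5z)/(1 − 2/5z).

Need |R(x)|<1, x<0.
x=-0.74: |R|=0.4290
R=−1: 1+3/5x = −1+2/5x ⇒ -1/5x=2 ⇒ x=2/(-1/5)=-10.0000
Confirm numerically:
  x=-8.651: |R|=0.93951 <1
  x=-7.441: |R|=0.87129 <1
  x=-4.236: |R|=0.57215 <1
  x=-10.221: |R|=1.00869 >1
  x=-10.055: |R|=1.00219 >1
Stable set (-10.0000, 0).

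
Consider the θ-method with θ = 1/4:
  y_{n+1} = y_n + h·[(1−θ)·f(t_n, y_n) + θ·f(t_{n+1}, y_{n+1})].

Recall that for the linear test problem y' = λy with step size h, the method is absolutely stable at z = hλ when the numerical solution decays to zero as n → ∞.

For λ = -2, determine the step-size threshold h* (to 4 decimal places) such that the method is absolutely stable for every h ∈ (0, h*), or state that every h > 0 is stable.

Test eqn y'=λy, z=hλ:
  y_{n+1} = y_n + z·[3/4·y_n + 1/4·y_{n+1}] ⇒ (1 − 1/4z)y_{n+1} = (1 + 3/4z)y_n
  so R(z) = (1 + 3/4z)/(1 − 1/4z).

Find x<0 with |R(x)|<1.
x=-1.34: |R|=0.0037
R=−1: 1+3/4x = −1+1/4x ⇒ -1/2x=2 ⇒ x=2/(-1/2)=-4.0000
Confirm numerically:
  x=-3.551: |R|=0.88108 <1
  x=-2.607: |R|=0.57833 <1
  x=-2.033: |R|=0.34792 <1
  x=-1.830: |R|=0.25557 <1
  x=-4.269: |R|=1.06506 >1
  x=-4.216: |R|=1.05258 >1
  x=-4.117: |R|=1.02883 >1
So |R|<1 on (-4.0000, 0).

(-4.0000,0); λ=-2 ⇒ h* = (4)/2 = 2.0000.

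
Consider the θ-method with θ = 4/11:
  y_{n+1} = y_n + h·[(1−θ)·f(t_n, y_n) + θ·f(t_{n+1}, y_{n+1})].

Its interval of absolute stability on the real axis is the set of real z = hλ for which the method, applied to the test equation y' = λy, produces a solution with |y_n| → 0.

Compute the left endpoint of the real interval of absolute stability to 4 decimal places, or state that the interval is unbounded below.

Set f=λy, z=hλ:
  y_{n+1} = y_n + z·[7/11·y_n + 4/11·y_{n+1}] ⇒ (1 − 4/11z)y_{n+1} = (1 + 7/11z)y_n
  so R(z) = (1 + 7/11z)/(1 − 4/11z).

Boundary: |R(x)|=1, x<0.
x=-0.73: |R|=0.4231
R=−1: 1+7/11x = −1+4/11x ⇒ -3/11x=2 ⇒ x=2/(-3/11)=-7.3333
Confirm numerically:
  x=-6.648: |R|=0.94531 <1
  x=-6.591: |R|=0.94040 <1
  x=-4.395: |R|=0.69157 <1
  x=-3.697: |R|=0.57697 <1
  x=-7.871: |R|=1.03797 >1
  x=-7.777: |R|=1.03161 >1
  x=-7.362: |R|=1.00213 >1
So |R|<1 on (-7.3333, 0).

left endpoint -7.3333.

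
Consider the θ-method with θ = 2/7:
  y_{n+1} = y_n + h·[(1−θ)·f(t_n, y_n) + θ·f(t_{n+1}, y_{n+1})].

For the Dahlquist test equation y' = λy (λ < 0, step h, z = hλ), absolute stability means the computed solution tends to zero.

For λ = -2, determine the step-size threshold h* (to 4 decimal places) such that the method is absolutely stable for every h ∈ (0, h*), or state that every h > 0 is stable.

Set f=λy, z=hλ:
  y_{n+1} = y_n + z·[5/7·y_n + 2/7·y_{n+1}] ⇒ (1 − 2/7z)y_{n+1} = (1 + 5/7z)y_n
  so R(z) = (1 + 5/7z)/(1 − 2/7z).

Solve |R(x)|<1 on ℝ⁻.
x=-1.79: |R|=0.1843
R=−1: 1+5/7x = −1+2/7x ⇒ -3/7x=2 ⇒ x=2/(-3/7)=-4.6667
Confirm numerically:
  x=-4.511: |R|=0.97085 <1
  x=-3.214: |R|=0.67545 <1
  x=-2.206: |R|=0.35314 <1
  x=-1.913: |R|=0.23693 <1
  x=-5.165: |R|=1.08627 >1
  x=-4.963: |R|=1.05252 >1
Interval (-4.6667, 0).

(-4.6667,0); λ=-2 ⇒ h* = (14/3)/2 = 2.3333.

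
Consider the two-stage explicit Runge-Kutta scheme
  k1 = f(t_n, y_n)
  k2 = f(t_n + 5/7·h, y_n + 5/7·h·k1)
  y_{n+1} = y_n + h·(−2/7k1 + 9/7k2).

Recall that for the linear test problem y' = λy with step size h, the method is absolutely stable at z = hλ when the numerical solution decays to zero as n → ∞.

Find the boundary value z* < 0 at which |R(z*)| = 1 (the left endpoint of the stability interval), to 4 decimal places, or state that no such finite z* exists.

Set f=λy, z=hλ:
  k1=λy_n ⇒ h·k1=z·y_n;  k2=λ(1+5/7z)y_n ⇒ h·k2=z(1+5/7z)y_n
  y_{n+1}/y_n = 1 − 2/7z + 9/7z(1+5/7z) = 1 + z + 45/49z²
  so R(z) = 1 + z + 45/49z².

Boundary: |R(x)|=1, x<0.
x=-0.43: |R|=0.7398
R=1: x+45/49x²=0 ⇒ x=−49/45=-1.0889; min R=1−1/(4·45/49)=0.7278>−1
Confirm numerically:
  x=-1.026: |R|=0.94074 <1
  x=-0.845: |R|=0.81074 <1
  x=-0.512: |R|=0.72874 <1
  x=-1.208: |R|=1.13214 >1
  x=-1.132: |R|=1.04482 >1
Interval (-1.0889, 0).

left endpoint -1.0889.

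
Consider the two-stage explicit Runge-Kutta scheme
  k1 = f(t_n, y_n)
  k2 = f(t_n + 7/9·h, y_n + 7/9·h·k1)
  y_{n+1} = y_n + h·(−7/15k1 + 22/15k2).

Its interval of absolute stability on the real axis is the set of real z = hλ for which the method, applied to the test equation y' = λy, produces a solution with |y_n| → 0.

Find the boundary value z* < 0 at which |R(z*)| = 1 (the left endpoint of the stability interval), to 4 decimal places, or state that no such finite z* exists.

z* = -0.8766.

Test eqn y'=λy, z=hλ:
  k1=λy_n ⇒ h·k1=z·y_n;  k2=λ(1+7/9z)y_n ⇒ h·k2=z(1+7/9z)y_n
  y_{n+1}/y_n = 1 − 7/15z + 22/15z(1+7/9z) = 1 + z + 154/135z²
  ⇒ R(z) = 1 + z + 154/135z².

Boundary: |R(x)|=1, x<0.
x=-1.06: |R|=1.2217
R=1: x+154/135x²=0 ⇒ x=−135/154=-0.8766; min R=1−1/(4·154/135)=0.7808>−1
Confirm numerically:
  x=-0.784: |R|=0.91716 <1
  x=-0.720: |R|=0.87136 <1
  x=-0.677: |R|=0.84583 <1
  x=-0.485: |R|=0.78333 <1
  x=-1.438: |R|=1.92087 >1
  x=-1.374: |R|=1.77958 >1
  x=-1.031: |R|=1.18156 >1
Interval (-0.8766, 0).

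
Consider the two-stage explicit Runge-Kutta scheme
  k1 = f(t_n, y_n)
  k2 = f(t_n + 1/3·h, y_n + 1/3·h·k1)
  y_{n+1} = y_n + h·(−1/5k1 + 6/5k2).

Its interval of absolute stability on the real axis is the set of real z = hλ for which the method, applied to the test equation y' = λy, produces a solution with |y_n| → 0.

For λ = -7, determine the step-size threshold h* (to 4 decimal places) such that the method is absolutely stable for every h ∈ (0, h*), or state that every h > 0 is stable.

Set f=λy, z=hλ:
  k1=λy_n ⇒ h·k1=z·y_n;  k2=λ(1+1/3z)y_n ⇒ h·k2=z(1+1/3z)y_n
  y_{n+1}/y_n = 1 − 1/5z + 6/5z(1+1/3z) = 1 + z + 2/5z²
  so R(z) = 1 + z + 2/5z².

Need |R(x)|<1, x<0.
x=-1.53: |R|=0.4064
R=1: x+2/5x²=0 ⇒ x=−5/2=-2.5000; min R=1−1/(4·2/5)=0.3750>−1
Confirm numerically:
  x=-2.242: |R|=0.76863 <1
  x=-1.925: |R|=0.55725 <1
  x=-1.898: |R|=0.54296 <1
  x=-2.793: |R|=1.32734 >1
  x=-2.717: |R|=1.23584 >1
  x=-2.534: |R|=1.03446 >1
Stable set (-2.5000, 0).

(-2.5000,0); λ=-7 ⇒ h* = (5/2)/7 = 0.3571.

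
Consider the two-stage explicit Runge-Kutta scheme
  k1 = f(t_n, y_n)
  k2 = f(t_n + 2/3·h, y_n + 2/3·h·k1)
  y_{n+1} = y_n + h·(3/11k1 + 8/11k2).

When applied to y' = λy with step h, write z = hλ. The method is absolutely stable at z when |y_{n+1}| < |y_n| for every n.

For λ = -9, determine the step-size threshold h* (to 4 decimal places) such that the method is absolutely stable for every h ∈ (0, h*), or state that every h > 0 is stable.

(-2.0625,0); λ=-9 ⇒ h* = (33/16)/9 = 0.2292.

Test eqn y'=λy, z=hλ:
  k1=λy_n ⇒ h·k1=z·y_n;  k2=λ(1+2/3z)y_n ⇒ h·k2=z(1+2/3z)y_n
  y_{n+1}/y_n = 1 + 3/11z + 8/11z(1+2/3z) = 1 + z + 16/33z²
  ⇒ R(z) = 1 + z + 16/33z².

Find x<0 with |R(x)|<1.
x=-0.95: |R|=0.4876
R=1: x+16/33x²=0 ⇒ x=−33/16=-2.0625; min R=1−1/(4·16/33)=0.4844>−1
Confirm numerically:
  x=-1.988: |R|=0.92819 <1
  x=-1.943: |R|=0.88742 <1
  x=-1.592: |R|=0.63683 <1
  x=-2.541: |R|=1.58951 >1
  x=-2.499: |R|=1.52888 >1
Interval (-2.0625, 0).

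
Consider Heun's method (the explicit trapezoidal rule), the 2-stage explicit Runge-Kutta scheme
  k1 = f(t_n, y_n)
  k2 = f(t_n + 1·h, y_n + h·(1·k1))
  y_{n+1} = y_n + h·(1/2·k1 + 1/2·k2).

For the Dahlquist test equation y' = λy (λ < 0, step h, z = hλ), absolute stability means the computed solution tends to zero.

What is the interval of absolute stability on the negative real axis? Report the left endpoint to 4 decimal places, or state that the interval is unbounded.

z∈(-2.0000,0).

Set f=λy, z=hλ:
  order 2, 2-stage ⇒ R(z)=1+z+z^2/2
  (e.g. R(-1.65)=0.71125, |R|=0.71125)

Need |R(x)|<1, x<0.
x=-1.65: |R|=0.7112
|R(-1.17)|=0.5144 |R(-1.05)|=0.5012 |R(-0.74)|=0.5338
Bisect:
  x_lo=-2.5674 |R|=1.7284  x_hi=-0.0546 |R|=0.9469
  mid=-1.31100 |R|=0.54836 →hi
  mid=-1.93922 |R|=0.94107 →hi
  mid=-2.25333 |R|=1.28542 →lo
  mid=-2.09628 |R|=1.10091 →lo
  mid=-2.01775 |R|=1.01791 →lo
  mid=-1.97848 |R|=0.97872 →hi
  mid=-1.99812 |R|=0.99812 →hi
  mid=-2.00793 |R|=1.00796 →lo
  mid=-2.00302 |R|=1.00303 →lo
  ...
  [-2.00011,-1.99996] ⇒ x*=-2.0000
Stable set (-2.0000, 0).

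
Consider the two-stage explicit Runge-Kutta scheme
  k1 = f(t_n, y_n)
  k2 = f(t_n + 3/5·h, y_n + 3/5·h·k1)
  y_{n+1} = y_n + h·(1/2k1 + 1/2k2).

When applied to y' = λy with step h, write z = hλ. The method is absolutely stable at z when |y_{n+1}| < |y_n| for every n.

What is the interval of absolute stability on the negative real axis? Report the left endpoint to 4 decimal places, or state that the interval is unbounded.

Test eqn y'=λy, z=hλ:
  k1=λy_n ⇒ h·k1=z·y_n;  k2=λ(1+3/5z)y_n ⇒ h·k2=z(1+3/5z)y_n
  y_{n+1}/y_n = 1 + 1/2z + 1/2z(1+3/5z) = 1 + z + 3/10z²
  Hence R(z) = 1 + z + 3/10z².

Solve |R(x)|<1 on ℝ⁻.
x=-0.94: |R|=0.3251
R=1: x+3/10x²=0 ⇒ x=−10/3=-3.3333; min R=1−1/(4·3/10)=0.1667>−1
Confirm numerically:
  x=-2.869: |R|=0.60035 <1
  x=-2.466: |R|=0.35835 <1
  x=-1.835: |R|=0.17517 <1
  x=-1.490: |R|=0.17603 <1
  x=-3.928: |R|=1.70076 >1
  x=-3.882: |R|=1.63898 >1
  x=-3.761: |R|=1.48254 >1
Interval (-3.3333, 0).

(-3.3333, 0).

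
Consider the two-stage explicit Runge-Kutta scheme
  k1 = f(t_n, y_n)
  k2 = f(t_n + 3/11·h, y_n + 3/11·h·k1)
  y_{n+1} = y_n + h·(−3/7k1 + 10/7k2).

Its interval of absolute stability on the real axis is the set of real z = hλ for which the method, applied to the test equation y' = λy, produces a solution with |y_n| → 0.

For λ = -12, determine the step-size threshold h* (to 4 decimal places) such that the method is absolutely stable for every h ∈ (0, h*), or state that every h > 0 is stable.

With y'=λy (z=hλ):
  k1=λy_n ⇒ h·k1=z·y_n;  k2=λ(1+3/11z)y_n ⇒ h·k2=z(1+3/11z)y_n
  y_{n+1}/y_n = 1 − 3/7z + 10/7z(1+3/11z) = 1 + z + 30/77z²
  Hence R(z) = 1 + z + 30/77z².

Need |R(x)|<1, x<0.
x=-1.78: |R|=0.4544
R=1: x+30/77x²=0 ⇒ x=−77/30=-2.5667; min R=1−1/(4·30/77)=0.3583>−1
Confirm numerically:
  x=-2.234: |R|=0.71045 <1
  x=-1.926: |R|=0.51925 <1
  x=-1.412: |R|=0.36478 <1
  x=-1.374: |R|=0.36154 <1
  x=-2.977: |R|=1.47593 >1
  x=-2.963: |R|=1.45753 >1
Interval (-2.5667, 0).

(-2.5667,0); λ=-12 ⇒ h* = (77/30)/12 = 0.2139.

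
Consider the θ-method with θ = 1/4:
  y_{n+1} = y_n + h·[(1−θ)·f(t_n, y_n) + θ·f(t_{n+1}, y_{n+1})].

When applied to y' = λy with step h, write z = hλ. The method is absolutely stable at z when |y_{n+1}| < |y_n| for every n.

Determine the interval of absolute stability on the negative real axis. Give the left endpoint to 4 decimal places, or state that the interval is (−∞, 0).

z∈(-4.0000,0).

Set f=λy, z=hλ:
  y_{n+1} = y_n + z·[3/4·y_n + 1/4·y_{n+1}] ⇒ (1 − 1/4z)y_{n+1} = (1 + 3/4z)y_n
  Hence R(z) = (1 + 3/4z)/(1 − 1/4z).

Need |R(x)|<1, x<0.
x=-0.56: |R|=0.5088
R=−1: 1+3/4x = −1+1/4x ⇒ -1/2x=2 ⇒ x=2/(-1/2)=-4.0000
Confirm numerically:
  x=-3.749: |R|=0.93522 <1
  x=-2.344: |R|=0.47793 <1
  x=-2.159: |R|=0.40218 <1
  x=-4.571: |R|=1.13324 >1
  x=-4.373: |R|=1.08910 >1
Stable set (-4.0000, 0).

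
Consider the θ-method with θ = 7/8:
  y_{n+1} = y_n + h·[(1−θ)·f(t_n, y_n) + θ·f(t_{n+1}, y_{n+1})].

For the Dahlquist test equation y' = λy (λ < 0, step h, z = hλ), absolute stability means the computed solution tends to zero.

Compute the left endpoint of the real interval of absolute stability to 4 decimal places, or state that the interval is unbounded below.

Test eqn y'=λy, z=hλ:
  y_{n+1} = y_n + z·[1/8·y_n + 7/8·y_{n+1}] ⇒ (1 − 7/8z)y_{n+1} = (1 + 1/8z)y_n
  so R(z) = (1 + 1/8z)/(1 − 7/8z).

Need |R(x)|<1, x<0.
x=-0.75: |R|=0.5472
x=-2: |R|=0.2727
x=-10: |R|=0.0256
x=-100: |R|=0.1299
θ=7/8≥1/2 ⇒ |1+1/8x|<|1−7/8x| ∀x<0 ⇒ unbounded interval.

interval (−∞, 0).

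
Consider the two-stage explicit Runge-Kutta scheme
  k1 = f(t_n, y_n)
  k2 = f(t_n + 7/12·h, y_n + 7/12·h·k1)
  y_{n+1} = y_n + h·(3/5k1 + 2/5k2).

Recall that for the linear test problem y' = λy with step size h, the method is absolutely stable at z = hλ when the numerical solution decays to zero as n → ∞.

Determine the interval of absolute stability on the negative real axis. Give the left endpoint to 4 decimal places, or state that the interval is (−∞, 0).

(-4.2857, 0).

Test eqn y'=λy, z=hλ:
  k1=λy_n ⇒ h·k1=z·y_n;  k2=λ(1+7/12z)y_n ⇒ h·k2=z(1+7/12z)y_n
  y_{n+1}/y_n = 1 + 3/5z + 2/5z(1+7/12z) = 1 + z + 7/30z²
  ⇒ R(z) = 1 + z + 7/30z².

Solve |R(x)|<1 on ℝ⁻.
x=-1.25: |R|=0.1146
R=1: x+7/30x²=0 ⇒ x=−30/7=-4.2857; min R=1−1/(4·7/30)=-0.0714>−1
Confirm numerically:
  x=-3.943: |R|=0.68469 <1
  x=-3.794: |R|=0.56470 <1
  x=-2.697: |R|=0.00022 <1
  x=-2.564: |R|=0.03004 <1
  x=-4.596: |R|=1.33275 >1
  x=-4.436: |R|=1.15556 >1
  x=-4.370: |R|=1.08594 >1
So |R|<1 on (-4.2857, 0).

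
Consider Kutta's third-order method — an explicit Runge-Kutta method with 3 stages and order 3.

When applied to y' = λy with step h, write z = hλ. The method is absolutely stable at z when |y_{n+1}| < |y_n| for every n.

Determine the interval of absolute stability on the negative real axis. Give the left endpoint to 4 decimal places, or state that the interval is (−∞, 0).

On y'=λy, z=hλ:
  order 3, 3-stage ⇒ R(z)=1+z+z^2/2+z^3/6
  (e.g. R(-0.4)=0.66933, |R|=0.66933)

Solve |R(x)|<1 on ℝ⁻.
x=-0.4: |R|=0.6693
|R(-2.06)|=0.3952 |R(-1.51)|=0.0562 |R(-1.4)|=0.1227
Bisect:
  x_lo=-3.4115 |R|=3.2097  x_hi=-0.3309 |R|=0.7178
  mid=-1.87122 |R|=0.21249 →hi
  mid=-2.64135 |R|=1.22432 →lo
  mid=-2.25628 |R|=0.62526 →hi
  mid=-2.44882 |R|=0.89794 →hi
  mid=-2.54508 |R|=1.05397 →lo
  mid=-2.49695 |R|=0.97422 →hi
  mid=-2.52102 |R|=1.01365 →lo
  mid=-2.50898 |R|=0.99383 →hi
  mid=-2.51500 |R|=1.00371 →lo
  mid=-2.51199 |R|=0.99876 →hi
  ...
  [-2.51293,-2.51275] ⇒ x*=-2.5127
So |R|<1 on (-2.5127, 0).

(-2.5127, 0).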